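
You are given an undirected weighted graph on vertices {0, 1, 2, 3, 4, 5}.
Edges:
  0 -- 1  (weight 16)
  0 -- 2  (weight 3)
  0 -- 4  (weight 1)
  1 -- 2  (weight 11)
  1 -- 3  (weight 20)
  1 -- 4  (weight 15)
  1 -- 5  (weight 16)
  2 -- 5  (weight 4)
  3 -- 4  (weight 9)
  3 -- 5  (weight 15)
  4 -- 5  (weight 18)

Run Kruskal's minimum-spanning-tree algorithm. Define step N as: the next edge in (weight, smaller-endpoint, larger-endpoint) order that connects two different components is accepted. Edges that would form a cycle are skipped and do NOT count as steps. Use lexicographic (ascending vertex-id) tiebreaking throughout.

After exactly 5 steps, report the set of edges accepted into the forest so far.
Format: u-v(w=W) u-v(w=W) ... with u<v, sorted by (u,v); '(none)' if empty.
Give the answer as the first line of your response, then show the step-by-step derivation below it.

0-2(w=3) 0-4(w=1) 1-2(w=11) 2-5(w=4) 3-4(w=9)

step 1: add edge 0-4 (w=1); MST = {0-4(w=1)}
step 2: add edge 0-2 (w=3); MST = {0-2(w=3) 0-4(w=1)}
step 3: add edge 2-5 (w=4); MST = {0-2(w=3) 0-4(w=1) 2-5(w=4)}
step 4: add edge 3-4 (w=9); MST = {0-2(w=3) 0-4(w=1) 2-5(w=4) 3-4(w=9)}
step 5: add edge 1-2 (w=11); MST = {0-2(w=3) 0-4(w=1) 1-2(w=11) 2-5(w=4) 3-4(w=9)}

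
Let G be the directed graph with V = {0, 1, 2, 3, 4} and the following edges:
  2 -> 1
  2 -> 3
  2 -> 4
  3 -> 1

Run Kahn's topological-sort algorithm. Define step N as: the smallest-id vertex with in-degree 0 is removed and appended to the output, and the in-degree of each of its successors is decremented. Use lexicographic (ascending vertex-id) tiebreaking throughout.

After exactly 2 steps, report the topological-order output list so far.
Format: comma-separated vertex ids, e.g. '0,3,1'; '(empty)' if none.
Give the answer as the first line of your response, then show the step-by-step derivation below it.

0,2

step 1: output 0; order=[0]; indeg=(0,2,0,1,1)
step 2: output 2; order=[0,2]; indeg=(0,1,0,0,0)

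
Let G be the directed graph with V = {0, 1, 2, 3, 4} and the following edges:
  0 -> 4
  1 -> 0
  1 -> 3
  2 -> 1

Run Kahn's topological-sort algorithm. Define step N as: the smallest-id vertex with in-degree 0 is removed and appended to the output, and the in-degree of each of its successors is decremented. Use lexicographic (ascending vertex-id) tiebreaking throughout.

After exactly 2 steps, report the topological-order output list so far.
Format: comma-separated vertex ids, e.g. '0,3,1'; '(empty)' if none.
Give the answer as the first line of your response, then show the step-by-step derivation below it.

2,1

step 1: output 2; order=[2]; indeg=(1,0,0,1,1)
step 2: output 1; order=[2,1]; indeg=(0,0,0,0,1)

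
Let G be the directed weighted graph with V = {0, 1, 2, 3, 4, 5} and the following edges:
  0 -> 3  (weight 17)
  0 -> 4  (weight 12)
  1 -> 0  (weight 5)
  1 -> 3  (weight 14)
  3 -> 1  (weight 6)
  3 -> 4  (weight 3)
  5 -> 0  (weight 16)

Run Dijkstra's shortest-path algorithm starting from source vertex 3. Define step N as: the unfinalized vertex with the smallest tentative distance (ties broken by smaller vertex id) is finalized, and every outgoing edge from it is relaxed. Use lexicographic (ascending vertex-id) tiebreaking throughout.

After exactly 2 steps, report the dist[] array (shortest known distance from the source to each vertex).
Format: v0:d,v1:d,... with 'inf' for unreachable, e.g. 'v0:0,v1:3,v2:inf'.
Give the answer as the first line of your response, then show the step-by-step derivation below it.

v0:inf,v1:6,v2:inf,v3:0,v4:3,v5:inf

step 1: dist = v0:inf,v1:6,v2:inf,v3:0,v4:3,v5:inf
step 2: dist = v0:inf,v1:6,v2:inf,v3:0,v4:3,v5:inf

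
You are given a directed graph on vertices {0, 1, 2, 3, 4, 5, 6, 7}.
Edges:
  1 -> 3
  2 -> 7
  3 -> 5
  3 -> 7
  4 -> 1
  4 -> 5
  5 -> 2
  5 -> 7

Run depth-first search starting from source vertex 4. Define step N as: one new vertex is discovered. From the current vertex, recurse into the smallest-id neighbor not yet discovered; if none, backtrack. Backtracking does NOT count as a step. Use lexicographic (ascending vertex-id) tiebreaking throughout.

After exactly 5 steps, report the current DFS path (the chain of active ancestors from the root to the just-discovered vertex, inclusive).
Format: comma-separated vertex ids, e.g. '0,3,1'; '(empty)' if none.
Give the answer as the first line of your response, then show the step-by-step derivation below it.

4,1,3,5,2

step 1: discover 4; path=4; order=4
step 2: discover 1; path=4>1; order=4,1
step 3: discover 3; path=4>1>3; order=4,1,3
step 4: discover 5; path=4>1>3>5; order=4,1,3,5
step 5: discover 2; path=4>1>3>5>2; order=4,1,3,5,2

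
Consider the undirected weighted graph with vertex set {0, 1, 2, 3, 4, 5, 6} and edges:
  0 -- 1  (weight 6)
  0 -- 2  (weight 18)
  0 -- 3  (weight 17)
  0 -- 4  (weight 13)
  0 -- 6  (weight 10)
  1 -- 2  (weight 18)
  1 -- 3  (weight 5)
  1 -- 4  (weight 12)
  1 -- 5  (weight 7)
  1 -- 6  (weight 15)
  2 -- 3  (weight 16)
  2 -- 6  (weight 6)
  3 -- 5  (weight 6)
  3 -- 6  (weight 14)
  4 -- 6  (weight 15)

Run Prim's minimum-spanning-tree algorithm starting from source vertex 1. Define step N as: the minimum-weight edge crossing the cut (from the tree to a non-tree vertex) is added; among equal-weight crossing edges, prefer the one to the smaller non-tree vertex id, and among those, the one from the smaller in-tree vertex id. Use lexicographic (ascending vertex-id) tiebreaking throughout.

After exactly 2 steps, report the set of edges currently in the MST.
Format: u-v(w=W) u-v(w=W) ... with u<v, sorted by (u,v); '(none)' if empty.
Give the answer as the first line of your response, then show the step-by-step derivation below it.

0-1(w=6) 1-3(w=5)

step 1: add edge 1-3 (w=5); MST = {1-3(w=5)}
step 2: add edge 0-1 (w=6); MST = {0-1(w=6) 1-3(w=5)}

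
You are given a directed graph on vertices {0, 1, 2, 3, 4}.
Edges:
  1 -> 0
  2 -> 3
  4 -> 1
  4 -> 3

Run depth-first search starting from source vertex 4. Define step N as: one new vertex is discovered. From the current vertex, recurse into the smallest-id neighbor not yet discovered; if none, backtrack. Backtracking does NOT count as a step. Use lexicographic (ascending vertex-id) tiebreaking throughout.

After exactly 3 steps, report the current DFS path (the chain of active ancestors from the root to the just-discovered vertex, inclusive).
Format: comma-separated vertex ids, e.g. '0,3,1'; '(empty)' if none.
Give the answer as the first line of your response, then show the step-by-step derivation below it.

4,1,0

step 1: discover 4; path=4; order=4
step 2: discover 1; path=4>1; order=4,1
step 3: discover 0; path=4>1>0; order=4,1,0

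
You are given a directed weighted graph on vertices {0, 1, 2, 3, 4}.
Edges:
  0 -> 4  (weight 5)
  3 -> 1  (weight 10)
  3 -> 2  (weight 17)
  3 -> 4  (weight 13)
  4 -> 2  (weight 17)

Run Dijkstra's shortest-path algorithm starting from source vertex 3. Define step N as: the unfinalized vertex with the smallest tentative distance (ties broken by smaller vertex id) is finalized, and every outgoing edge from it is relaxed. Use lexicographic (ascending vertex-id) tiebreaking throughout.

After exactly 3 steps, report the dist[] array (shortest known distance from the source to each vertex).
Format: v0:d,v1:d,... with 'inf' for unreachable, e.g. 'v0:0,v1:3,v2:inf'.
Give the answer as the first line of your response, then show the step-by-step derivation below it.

v0:inf,v1:10,v2:17,v3:0,v4:13

step 1: dist = v0:inf,v1:10,v2:17,v3:0,v4:13
step 2: dist = v0:inf,v1:10,v2:17,v3:0,v4:13
step 3: dist = v0:inf,v1:10,v2:17,v3:0,v4:13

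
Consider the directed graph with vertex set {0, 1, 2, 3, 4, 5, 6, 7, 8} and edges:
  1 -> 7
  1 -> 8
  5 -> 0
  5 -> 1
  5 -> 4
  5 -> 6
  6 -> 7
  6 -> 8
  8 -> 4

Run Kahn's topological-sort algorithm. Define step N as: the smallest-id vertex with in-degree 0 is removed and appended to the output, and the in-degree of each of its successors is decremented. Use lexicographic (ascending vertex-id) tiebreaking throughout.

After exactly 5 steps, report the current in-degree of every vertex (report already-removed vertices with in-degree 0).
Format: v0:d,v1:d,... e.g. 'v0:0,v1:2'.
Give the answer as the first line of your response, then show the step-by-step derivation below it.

v0:0,v1:0,v2:0,v3:0,v4:1,v5:0,v6:0,v7:1,v8:1

step 1: output 2; order=[2]; indeg=(1,1,0,0,2,0,1,2,2)
step 2: output 3; order=[2,3]; indeg=(1,1,0,0,2,0,1,2,2)
step 3: output 5; order=[2,3,5]; indeg=(0,0,0,0,1,0,0,2,2)
step 4: output 0; order=[2,3,5,0]; indeg=(0,0,0,0,1,0,0,2,2)
step 5: output 1; order=[2,3,5,0,1]; indeg=(0,0,0,0,1,0,0,1,1)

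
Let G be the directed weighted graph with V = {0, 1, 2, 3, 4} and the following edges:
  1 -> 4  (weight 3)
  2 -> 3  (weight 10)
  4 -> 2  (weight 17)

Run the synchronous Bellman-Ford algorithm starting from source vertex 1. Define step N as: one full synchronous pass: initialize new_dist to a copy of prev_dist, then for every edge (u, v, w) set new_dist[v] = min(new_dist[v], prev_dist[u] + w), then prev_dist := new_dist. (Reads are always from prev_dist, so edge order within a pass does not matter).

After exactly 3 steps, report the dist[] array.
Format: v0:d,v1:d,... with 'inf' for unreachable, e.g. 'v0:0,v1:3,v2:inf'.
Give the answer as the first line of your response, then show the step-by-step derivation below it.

v0:inf,v1:0,v2:20,v3:30,v4:3

step 1: dist = v0:inf,v1:0,v2:inf,v3:inf,v4:3
step 2: dist = v0:inf,v1:0,v2:20,v3:inf,v4:3
step 3: dist = v0:inf,v1:0,v2:20,v3:30,v4:3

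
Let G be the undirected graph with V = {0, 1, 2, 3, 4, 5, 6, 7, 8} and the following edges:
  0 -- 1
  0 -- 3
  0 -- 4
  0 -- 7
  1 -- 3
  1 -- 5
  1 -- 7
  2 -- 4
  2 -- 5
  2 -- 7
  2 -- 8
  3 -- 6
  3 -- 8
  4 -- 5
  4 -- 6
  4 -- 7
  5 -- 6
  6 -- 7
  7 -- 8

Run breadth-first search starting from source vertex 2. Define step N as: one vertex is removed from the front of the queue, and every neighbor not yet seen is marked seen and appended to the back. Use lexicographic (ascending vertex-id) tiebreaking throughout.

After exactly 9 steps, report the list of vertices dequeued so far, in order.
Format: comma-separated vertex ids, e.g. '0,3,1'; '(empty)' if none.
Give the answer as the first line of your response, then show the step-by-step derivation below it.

2,4,5,7,8,0,6,1,3

step 1: dequeue 2; queue=[4,5,7,8]; order=2
step 2: dequeue 4; queue=[5,7,8,0,6]; order=2,4
step 3: dequeue 5; queue=[7,8,0,6,1]; order=2,4,5
step 4: dequeue 7; queue=[8,0,6,1]; order=2,4,5,7
step 5: dequeue 8; queue=[0,6,1,3]; order=2,4,5,7,8
step 6: dequeue 0; queue=[6,1,3]; order=2,4,5,7,8,0
step 7: dequeue 6; queue=[1,3]; order=2,4,5,7,8,0,6
step 8: dequeue 1; queue=[3]; order=2,4,5,7,8,0,6,1
step 9: dequeue 3; queue=[(empty)]; order=2,4,5,7,8,0,6,1,3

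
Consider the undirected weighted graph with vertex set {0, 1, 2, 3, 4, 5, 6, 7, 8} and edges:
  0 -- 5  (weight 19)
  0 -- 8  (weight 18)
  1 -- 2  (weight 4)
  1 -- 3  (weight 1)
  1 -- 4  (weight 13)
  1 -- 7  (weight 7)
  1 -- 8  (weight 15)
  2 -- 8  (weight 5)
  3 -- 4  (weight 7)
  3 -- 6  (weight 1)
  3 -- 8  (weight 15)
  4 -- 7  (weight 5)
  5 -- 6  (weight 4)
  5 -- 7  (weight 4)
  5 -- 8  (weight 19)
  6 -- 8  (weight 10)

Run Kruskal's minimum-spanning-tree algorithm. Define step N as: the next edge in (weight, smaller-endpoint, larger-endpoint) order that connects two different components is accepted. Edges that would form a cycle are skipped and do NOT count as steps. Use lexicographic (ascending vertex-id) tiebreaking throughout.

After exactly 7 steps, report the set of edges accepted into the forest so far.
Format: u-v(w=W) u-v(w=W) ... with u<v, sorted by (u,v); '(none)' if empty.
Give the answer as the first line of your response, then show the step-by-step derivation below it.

1-2(w=4) 1-3(w=1) 2-8(w=5) 3-6(w=1) 4-7(w=5) 5-6(w=4) 5-7(w=4)

step 1: add edge 1-3 (w=1); MST = {1-3(w=1)}
step 2: add edge 3-6 (w=1); MST = {1-3(w=1) 3-6(w=1)}
step 3: add edge 1-2 (w=4); MST = {1-2(w=4) 1-3(w=1) 3-6(w=1)}
step 4: add edge 5-6 (w=4); MST = {1-2(w=4) 1-3(w=1) 3-6(w=1) 5-6(w=4)}
step 5: add edge 5-7 (w=4); MST = {1-2(w=4) 1-3(w=1) 3-6(w=1) 5-6(w=4) 5-7(w=4)}
step 6: add edge 2-8 (w=5); MST = {1-2(w=4) 1-3(w=1) 2-8(w=5) 3-6(w=1) 5-6(w=4) 5-7(w=4)}
step 7: add edge 4-7 (w=5); MST = {1-2(w=4) 1-3(w=1) 2-8(w=5) 3-6(w=1) 4-7(w=5) 5-6(w=4) 5-7(w=4)}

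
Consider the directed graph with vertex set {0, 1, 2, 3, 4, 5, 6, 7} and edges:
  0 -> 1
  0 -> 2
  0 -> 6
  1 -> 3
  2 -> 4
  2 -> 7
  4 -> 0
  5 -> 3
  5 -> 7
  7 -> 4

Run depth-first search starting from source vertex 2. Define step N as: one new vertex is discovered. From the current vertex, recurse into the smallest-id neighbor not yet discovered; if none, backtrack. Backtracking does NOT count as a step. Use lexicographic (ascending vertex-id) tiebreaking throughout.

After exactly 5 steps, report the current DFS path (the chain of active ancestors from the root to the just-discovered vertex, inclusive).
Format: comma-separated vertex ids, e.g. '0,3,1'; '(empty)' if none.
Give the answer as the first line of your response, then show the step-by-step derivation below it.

2,4,0,1,3

step 1: discover 2; path=2; order=2
step 2: discover 4; path=2>4; order=2,4
step 3: discover 0; path=2>4>0; order=2,4,0
step 4: discover 1; path=2>4>0>1; order=2,4,0,1
step 5: discover 3; path=2>4>0>1>3; order=2,4,0,1,3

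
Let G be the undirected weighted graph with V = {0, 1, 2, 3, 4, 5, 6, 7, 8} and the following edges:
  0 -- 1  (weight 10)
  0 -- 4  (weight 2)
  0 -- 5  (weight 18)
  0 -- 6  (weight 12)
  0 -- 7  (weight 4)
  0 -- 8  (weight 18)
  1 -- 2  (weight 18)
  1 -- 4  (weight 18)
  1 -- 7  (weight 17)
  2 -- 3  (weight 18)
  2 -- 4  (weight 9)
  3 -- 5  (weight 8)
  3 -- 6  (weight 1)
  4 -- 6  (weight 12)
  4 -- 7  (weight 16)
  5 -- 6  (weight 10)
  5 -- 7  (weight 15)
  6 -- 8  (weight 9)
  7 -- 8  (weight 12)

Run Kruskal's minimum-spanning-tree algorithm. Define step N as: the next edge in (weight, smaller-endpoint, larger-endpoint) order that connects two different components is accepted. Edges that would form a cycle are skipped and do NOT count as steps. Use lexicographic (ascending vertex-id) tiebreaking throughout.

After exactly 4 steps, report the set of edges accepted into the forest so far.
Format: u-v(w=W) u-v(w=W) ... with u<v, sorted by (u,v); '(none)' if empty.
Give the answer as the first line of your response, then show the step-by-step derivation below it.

0-4(w=2) 0-7(w=4) 3-5(w=8) 3-6(w=1)

step 1: add edge 3-6 (w=1); MST = {3-6(w=1)}
step 2: add edge 0-4 (w=2); MST = {0-4(w=2) 3-6(w=1)}
step 3: add edge 0-7 (w=4); MST = {0-4(w=2) 0-7(w=4) 3-6(w=1)}
step 4: add edge 3-5 (w=8); MST = {0-4(w=2) 0-7(w=4) 3-5(w=8) 3-6(w=1)}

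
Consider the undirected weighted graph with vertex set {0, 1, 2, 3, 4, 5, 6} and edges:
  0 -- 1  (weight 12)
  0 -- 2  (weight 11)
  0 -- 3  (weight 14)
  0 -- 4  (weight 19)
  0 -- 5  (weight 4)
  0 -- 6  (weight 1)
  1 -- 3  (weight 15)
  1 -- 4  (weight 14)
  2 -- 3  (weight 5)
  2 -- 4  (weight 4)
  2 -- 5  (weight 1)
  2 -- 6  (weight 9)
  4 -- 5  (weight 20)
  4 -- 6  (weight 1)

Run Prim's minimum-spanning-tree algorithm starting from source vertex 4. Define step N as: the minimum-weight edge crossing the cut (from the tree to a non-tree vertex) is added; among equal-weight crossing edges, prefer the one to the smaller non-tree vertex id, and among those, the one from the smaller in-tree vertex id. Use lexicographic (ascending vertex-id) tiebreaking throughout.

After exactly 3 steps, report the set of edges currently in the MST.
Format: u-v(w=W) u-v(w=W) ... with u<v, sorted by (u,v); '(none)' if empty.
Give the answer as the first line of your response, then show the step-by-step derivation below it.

0-6(w=1) 2-4(w=4) 4-6(w=1)

step 1: add edge 4-6 (w=1); MST = {4-6(w=1)}
step 2: add edge 0-6 (w=1); MST = {0-6(w=1) 4-6(w=1)}
step 3: add edge 2-4 (w=4); MST = {0-6(w=1) 2-4(w=4) 4-6(w=1)}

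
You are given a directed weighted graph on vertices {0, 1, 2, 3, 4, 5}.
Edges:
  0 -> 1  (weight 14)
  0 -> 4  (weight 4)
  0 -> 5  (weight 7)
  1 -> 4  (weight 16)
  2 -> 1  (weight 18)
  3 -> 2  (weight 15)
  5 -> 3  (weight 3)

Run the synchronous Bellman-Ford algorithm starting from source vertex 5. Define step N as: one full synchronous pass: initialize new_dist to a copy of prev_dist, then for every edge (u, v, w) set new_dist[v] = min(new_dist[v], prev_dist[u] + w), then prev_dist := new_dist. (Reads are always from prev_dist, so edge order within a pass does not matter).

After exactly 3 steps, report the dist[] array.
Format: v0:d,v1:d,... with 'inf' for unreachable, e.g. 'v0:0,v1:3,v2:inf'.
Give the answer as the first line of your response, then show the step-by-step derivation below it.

v0:inf,v1:36,v2:18,v3:3,v4:inf,v5:0

step 1: dist = v0:inf,v1:inf,v2:inf,v3:3,v4:inf,v5:0
step 2: dist = v0:inf,v1:inf,v2:18,v3:3,v4:inf,v5:0
step 3: dist = v0:inf,v1:36,v2:18,v3:3,v4:inf,v5:0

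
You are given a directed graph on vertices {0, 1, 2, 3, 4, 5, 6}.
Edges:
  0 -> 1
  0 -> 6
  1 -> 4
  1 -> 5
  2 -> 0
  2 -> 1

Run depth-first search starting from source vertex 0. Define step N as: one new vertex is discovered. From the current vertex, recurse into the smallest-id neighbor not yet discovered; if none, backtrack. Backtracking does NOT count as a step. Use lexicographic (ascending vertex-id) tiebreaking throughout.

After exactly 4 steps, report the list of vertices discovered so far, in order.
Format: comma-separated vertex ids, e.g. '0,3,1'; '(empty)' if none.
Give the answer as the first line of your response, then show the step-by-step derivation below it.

0,1,4,5

step 1: discover 0; path=0; order=0
step 2: discover 1; path=0>1; order=0,1
step 3: discover 4; path=0>1>4; order=0,1,4
step 4: discover 5; path=0>1>5; order=0,1,4,5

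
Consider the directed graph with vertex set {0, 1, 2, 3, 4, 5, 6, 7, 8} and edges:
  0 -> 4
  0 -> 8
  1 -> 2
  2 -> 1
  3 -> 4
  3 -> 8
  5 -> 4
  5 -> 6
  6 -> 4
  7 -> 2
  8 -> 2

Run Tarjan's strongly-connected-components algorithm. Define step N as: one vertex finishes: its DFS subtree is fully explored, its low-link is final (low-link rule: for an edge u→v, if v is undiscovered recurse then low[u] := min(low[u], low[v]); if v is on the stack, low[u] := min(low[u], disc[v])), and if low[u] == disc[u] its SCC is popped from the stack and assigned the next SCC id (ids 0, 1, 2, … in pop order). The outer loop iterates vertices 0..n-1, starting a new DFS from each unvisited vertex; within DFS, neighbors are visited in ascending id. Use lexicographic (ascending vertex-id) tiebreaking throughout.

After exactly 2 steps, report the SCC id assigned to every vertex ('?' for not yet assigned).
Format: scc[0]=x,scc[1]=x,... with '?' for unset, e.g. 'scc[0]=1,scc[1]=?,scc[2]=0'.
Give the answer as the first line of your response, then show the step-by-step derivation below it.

scc[0]=?,scc[1]=?,scc[2]=?,scc[3]=?,scc[4]=0,scc[5]=?,scc[6]=?,scc[7]=?,scc[8]=?

step 1: low=(low[0]=0,low[1]=?,low[2]=?,low[3]=?,low[4]=1,low[5]=?,low[6]=?,low[7]=?,low[8]=?); scc=(scc[0]=?,scc[1]=?,scc[2]=?,scc[3]=?,scc[4]=0,scc[5]=?,scc[6]=?,scc[7]=?,scc[8]=?)
step 2: low=(low[0]=0,low[1]=3,low[2]=3,low[3]=?,low[4]=1,low[5]=?,low[6]=?,low[7]=?,low[8]=2); scc=(scc[0]=?,scc[1]=?,scc[2]=?,scc[3]=?,scc[4]=0,scc[5]=?,scc[6]=?,scc[7]=?,scc[8]=?)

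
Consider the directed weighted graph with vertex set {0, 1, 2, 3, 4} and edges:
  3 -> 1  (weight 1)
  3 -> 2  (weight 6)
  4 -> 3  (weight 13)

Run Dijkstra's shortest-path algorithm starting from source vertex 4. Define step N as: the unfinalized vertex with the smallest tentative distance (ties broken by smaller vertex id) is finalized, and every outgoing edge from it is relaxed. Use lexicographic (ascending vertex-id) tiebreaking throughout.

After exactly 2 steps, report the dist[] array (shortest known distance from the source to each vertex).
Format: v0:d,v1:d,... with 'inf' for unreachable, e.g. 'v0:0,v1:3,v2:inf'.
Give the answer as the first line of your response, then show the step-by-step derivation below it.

v0:inf,v1:14,v2:19,v3:13,v4:0

step 1: dist = v0:inf,v1:inf,v2:inf,v3:13,v4:0
step 2: dist = v0:inf,v1:14,v2:19,v3:13,v4:0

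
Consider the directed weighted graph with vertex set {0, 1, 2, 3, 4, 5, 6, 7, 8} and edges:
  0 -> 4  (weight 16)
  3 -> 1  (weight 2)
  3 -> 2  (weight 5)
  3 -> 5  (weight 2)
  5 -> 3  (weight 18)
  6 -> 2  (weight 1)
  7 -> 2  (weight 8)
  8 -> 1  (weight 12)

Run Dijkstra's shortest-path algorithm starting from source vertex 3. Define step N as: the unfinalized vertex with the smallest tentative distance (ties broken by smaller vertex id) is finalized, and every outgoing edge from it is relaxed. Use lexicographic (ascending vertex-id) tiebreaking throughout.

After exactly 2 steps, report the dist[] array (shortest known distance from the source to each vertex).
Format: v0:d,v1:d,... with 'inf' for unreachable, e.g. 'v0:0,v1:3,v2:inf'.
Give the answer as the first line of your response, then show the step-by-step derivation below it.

v0:inf,v1:2,v2:5,v3:0,v4:inf,v5:2,v6:inf,v7:inf,v8:inf

step 1: dist = v0:inf,v1:2,v2:5,v3:0,v4:inf,v5:2,v6:inf,v7:inf,v8:inf
step 2: dist = v0:inf,v1:2,v2:5,v3:0,v4:inf,v5:2,v6:inf,v7:inf,v8:inf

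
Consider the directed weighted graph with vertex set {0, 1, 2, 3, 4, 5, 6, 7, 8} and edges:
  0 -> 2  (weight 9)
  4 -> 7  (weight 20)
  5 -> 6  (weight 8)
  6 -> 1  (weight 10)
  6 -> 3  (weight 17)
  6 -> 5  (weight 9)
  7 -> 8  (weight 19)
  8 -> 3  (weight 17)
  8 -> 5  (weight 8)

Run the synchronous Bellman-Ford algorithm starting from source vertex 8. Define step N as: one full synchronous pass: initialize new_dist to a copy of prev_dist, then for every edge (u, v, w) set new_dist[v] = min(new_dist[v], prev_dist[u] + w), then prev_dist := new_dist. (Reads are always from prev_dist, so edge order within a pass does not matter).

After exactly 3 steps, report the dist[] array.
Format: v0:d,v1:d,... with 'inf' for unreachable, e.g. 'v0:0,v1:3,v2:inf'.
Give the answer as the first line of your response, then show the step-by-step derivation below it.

v0:inf,v1:26,v2:inf,v3:17,v4:inf,v5:8,v6:16,v7:inf,v8:0

step 1: dist = v0:inf,v1:inf,v2:inf,v3:17,v4:inf,v5:8,v6:inf,v7:inf,v8:0
step 2: dist = v0:inf,v1:inf,v2:inf,v3:17,v4:inf,v5:8,v6:16,v7:inf,v8:0
step 3: dist = v0:inf,v1:26,v2:inf,v3:17,v4:inf,v5:8,v6:16,v7:inf,v8:0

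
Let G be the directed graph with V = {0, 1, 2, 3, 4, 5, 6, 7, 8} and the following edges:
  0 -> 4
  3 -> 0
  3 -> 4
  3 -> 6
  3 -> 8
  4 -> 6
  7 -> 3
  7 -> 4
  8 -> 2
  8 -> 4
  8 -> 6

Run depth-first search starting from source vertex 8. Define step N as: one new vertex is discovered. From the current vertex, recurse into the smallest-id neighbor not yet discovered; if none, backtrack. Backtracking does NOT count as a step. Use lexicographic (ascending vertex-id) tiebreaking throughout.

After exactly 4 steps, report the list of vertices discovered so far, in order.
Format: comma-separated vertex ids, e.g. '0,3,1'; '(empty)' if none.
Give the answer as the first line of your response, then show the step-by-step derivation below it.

8,2,4,6

step 1: discover 8; path=8; order=8
step 2: discover 2; path=8>2; order=8,2
step 3: discover 4; path=8>4; order=8,2,4
step 4: discover 6; path=8>4>6; order=8,2,4,6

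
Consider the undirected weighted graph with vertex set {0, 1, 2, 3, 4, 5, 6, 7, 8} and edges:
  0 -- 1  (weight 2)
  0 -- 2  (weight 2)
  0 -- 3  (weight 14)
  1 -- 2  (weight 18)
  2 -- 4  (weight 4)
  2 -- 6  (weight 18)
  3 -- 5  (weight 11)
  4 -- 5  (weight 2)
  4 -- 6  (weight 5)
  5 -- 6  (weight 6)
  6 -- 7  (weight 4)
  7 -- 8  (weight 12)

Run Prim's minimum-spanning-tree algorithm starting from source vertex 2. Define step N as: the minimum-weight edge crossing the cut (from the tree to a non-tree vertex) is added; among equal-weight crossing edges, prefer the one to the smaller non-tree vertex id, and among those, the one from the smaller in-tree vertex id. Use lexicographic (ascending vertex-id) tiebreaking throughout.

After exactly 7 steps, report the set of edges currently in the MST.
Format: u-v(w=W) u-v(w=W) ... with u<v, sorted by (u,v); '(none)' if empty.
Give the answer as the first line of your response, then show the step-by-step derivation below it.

0-1(w=2) 0-2(w=2) 2-4(w=4) 3-5(w=11) 4-5(w=2) 4-6(w=5) 6-7(w=4)

step 1: add edge 0-2 (w=2); MST = {0-2(w=2)}
step 2: add edge 0-1 (w=2); MST = {0-1(w=2) 0-2(w=2)}
step 3: add edge 2-4 (w=4); MST = {0-1(w=2) 0-2(w=2) 2-4(w=4)}
step 4: add edge 4-5 (w=2); MST = {0-1(w=2) 0-2(w=2) 2-4(w=4) 4-5(w=2)}
step 5: add edge 4-6 (w=5); MST = {0-1(w=2) 0-2(w=2) 2-4(w=4) 4-5(w=2) 4-6(w=5)}
step 6: add edge 6-7 (w=4); MST = {0-1(w=2) 0-2(w=2) 2-4(w=4) 4-5(w=2) 4-6(w=5) 6-7(w=4)}
step 7: add edge 3-5 (w=11); MST = {0-1(w=2) 0-2(w=2) 2-4(w=4) 3-5(w=11) 4-5(w=2) 4-6(w=5) 6-7(w=4)}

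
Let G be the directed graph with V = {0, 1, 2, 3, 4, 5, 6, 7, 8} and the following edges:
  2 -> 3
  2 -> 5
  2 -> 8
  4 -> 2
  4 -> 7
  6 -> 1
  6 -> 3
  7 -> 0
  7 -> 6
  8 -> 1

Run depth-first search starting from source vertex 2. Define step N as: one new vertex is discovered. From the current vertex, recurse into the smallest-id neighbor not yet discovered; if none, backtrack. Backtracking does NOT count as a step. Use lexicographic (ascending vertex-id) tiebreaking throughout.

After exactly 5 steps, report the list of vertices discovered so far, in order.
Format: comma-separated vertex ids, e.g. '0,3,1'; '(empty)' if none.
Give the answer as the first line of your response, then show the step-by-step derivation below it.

2,3,5,8,1

step 1: discover 2; path=2; order=2
step 2: discover 3; path=2>3; order=2,3
step 3: discover 5; path=2>5; order=2,3,5
step 4: discover 8; path=2>8; order=2,3,5,8
step 5: discover 1; path=2>8>1; order=2,3,5,8,1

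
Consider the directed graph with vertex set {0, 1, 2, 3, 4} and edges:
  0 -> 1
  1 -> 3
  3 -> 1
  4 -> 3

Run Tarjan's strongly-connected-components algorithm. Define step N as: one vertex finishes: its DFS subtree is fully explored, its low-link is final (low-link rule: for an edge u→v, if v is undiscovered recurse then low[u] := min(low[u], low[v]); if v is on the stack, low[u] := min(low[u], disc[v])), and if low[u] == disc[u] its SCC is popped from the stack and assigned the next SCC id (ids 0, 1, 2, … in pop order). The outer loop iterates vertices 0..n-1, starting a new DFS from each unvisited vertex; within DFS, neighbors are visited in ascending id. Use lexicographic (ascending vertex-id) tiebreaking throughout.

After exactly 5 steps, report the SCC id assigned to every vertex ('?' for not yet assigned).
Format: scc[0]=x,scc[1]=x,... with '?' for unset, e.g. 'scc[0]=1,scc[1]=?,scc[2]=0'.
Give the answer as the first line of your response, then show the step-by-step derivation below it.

scc[0]=1,scc[1]=0,scc[2]=2,scc[3]=0,scc[4]=3

step 1: low=(low[0]=0,low[1]=1,low[2]=?,low[3]=1,low[4]=?); scc=(scc[0]=?,scc[1]=?,scc[2]=?,scc[3]=?,scc[4]=?)
step 2: low=(low[0]=0,low[1]=1,low[2]=?,low[3]=1,low[4]=?); scc=(scc[0]=?,scc[1]=0,scc[2]=?,scc[3]=0,scc[4]=?)
step 3: low=(low[0]=0,low[1]=1,low[2]=?,low[3]=1,low[4]=?); scc=(scc[0]=1,scc[1]=0,scc[2]=?,scc[3]=0,scc[4]=?)
step 4: low=(low[0]=0,low[1]=1,low[2]=3,low[3]=1,low[4]=?); scc=(scc[0]=1,scc[1]=0,scc[2]=2,scc[3]=0,scc[4]=?)
step 5: low=(low[0]=0,low[1]=1,low[2]=3,low[3]=1,low[4]=4); scc=(scc[0]=1,scc[1]=0,scc[2]=2,scc[3]=0,scc[4]=3)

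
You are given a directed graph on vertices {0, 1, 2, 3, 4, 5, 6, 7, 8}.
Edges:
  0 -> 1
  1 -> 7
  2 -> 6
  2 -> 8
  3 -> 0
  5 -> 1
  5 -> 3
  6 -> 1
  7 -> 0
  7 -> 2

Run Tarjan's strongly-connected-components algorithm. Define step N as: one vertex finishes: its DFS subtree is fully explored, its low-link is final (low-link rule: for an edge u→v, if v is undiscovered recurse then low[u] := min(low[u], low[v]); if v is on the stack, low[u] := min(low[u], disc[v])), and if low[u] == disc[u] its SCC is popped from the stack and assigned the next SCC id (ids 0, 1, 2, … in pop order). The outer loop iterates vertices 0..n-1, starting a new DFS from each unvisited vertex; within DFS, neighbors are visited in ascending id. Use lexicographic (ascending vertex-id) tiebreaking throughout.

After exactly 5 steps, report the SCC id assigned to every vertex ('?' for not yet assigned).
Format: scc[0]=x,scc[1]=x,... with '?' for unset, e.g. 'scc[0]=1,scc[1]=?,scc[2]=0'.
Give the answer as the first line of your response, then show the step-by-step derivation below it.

scc[0]=?,scc[1]=?,scc[2]=?,scc[3]=?,scc[4]=?,scc[5]=?,scc[6]=?,scc[7]=?,scc[8]=0

step 1: low=(low[0]=0,low[1]=1,low[2]=3,low[3]=?,low[4]=?,low[5]=?,low[6]=1,low[7]=0,low[8]=?); scc=(scc[0]=?,scc[1]=?,scc[2]=?,scc[3]=?,scc[4]=?,scc[5]=?,scc[6]=?,scc[7]=?,scc[8]=?)
step 2: low=(low[0]=0,low[1]=1,low[2]=1,low[3]=?,low[4]=?,low[5]=?,low[6]=1,low[7]=0,low[8]=5); scc=(scc[0]=?,scc[1]=?,scc[2]=?,scc[3]=?,scc[4]=?,scc[5]=?,scc[6]=?,scc[7]=?,scc[8]=0)
step 3: low=(low[0]=0,low[1]=1,low[2]=1,low[3]=?,low[4]=?,low[5]=?,low[6]=1,low[7]=0,low[8]=5); scc=(scc[0]=?,scc[1]=?,scc[2]=?,scc[3]=?,scc[4]=?,scc[5]=?,scc[6]=?,scc[7]=?,scc[8]=0)
step 4: low=(low[0]=0,low[1]=1,low[2]=1,low[3]=?,low[4]=?,low[5]=?,low[6]=1,low[7]=0,low[8]=5); scc=(scc[0]=?,scc[1]=?,scc[2]=?,scc[3]=?,scc[4]=?,scc[5]=?,scc[6]=?,scc[7]=?,scc[8]=0)
step 5: low=(low[0]=0,low[1]=0,low[2]=1,low[3]=?,low[4]=?,low[5]=?,low[6]=1,low[7]=0,low[8]=5); scc=(scc[0]=?,scc[1]=?,scc[2]=?,scc[3]=?,scc[4]=?,scc[5]=?,scc[6]=?,scc[7]=?,scc[8]=0)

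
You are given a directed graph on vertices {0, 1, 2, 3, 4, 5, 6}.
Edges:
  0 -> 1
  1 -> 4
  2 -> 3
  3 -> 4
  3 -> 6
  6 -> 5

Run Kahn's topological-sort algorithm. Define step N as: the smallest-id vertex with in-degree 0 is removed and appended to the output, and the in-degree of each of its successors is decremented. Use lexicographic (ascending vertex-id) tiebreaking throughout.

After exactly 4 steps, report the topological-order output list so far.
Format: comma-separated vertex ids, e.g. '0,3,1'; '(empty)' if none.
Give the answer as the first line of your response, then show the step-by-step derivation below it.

0,1,2,3

step 1: output 0; order=[0]; indeg=(0,0,0,1,2,1,1)
step 2: output 1; order=[0,1]; indeg=(0,0,0,1,1,1,1)
step 3: output 2; order=[0,1,2]; indeg=(0,0,0,0,1,1,1)
step 4: output 3; order=[0,1,2,3]; indeg=(0,0,0,0,0,1,0)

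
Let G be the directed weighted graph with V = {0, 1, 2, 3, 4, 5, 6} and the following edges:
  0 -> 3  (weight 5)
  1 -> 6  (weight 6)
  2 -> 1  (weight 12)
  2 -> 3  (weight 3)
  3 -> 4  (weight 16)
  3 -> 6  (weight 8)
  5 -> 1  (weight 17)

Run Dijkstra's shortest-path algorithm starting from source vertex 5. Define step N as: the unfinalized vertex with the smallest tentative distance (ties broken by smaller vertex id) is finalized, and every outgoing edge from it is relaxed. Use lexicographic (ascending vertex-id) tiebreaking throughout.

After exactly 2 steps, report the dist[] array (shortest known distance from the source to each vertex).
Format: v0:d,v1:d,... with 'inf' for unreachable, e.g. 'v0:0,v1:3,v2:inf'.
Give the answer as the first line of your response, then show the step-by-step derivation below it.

v0:inf,v1:17,v2:inf,v3:inf,v4:inf,v5:0,v6:23

step 1: dist = v0:inf,v1:17,v2:inf,v3:inf,v4:inf,v5:0,v6:inf
step 2: dist = v0:inf,v1:17,v2:inf,v3:inf,v4:inf,v5:0,v6:23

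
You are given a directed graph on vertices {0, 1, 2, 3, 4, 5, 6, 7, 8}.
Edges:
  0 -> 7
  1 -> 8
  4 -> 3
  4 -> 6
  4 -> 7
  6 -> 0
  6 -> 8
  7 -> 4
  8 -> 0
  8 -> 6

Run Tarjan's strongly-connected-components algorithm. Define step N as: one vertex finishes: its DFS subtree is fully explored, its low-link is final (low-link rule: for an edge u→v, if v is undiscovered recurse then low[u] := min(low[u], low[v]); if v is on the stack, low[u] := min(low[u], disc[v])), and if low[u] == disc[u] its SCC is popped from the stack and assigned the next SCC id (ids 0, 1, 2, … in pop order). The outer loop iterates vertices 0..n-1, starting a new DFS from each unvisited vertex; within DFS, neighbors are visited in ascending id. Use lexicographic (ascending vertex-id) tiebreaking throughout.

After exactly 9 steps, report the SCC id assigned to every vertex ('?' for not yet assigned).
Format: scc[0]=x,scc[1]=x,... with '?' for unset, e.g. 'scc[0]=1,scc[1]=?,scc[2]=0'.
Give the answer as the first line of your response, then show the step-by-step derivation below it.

scc[0]=1,scc[1]=2,scc[2]=3,scc[3]=0,scc[4]=1,scc[5]=4,scc[6]=1,scc[7]=1,scc[8]=1

step 1: low=(low[0]=0,low[1]=?,low[2]=?,low[3]=3,low[4]=2,low[5]=?,low[6]=?,low[7]=1,low[8]=?); scc=(scc[0]=?,scc[1]=?,scc[2]=?,scc[3]=0,scc[4]=?,scc[5]=?,scc[6]=?,scc[7]=?,scc[8]=?)
step 2: low=(low[0]=0,low[1]=?,low[2]=?,low[3]=3,low[4]=2,low[5]=?,low[6]=0,low[7]=1,low[8]=0); scc=(scc[0]=?,scc[1]=?,scc[2]=?,scc[3]=0,scc[4]=?,scc[5]=?,scc[6]=?,scc[7]=?,scc[8]=?)
step 3: low=(low[0]=0,low[1]=?,low[2]=?,low[3]=3,low[4]=2,low[5]=?,low[6]=0,low[7]=1,low[8]=0); scc=(scc[0]=?,scc[1]=?,scc[2]=?,scc[3]=0,scc[4]=?,scc[5]=?,scc[6]=?,scc[7]=?,scc[8]=?)
step 4: low=(low[0]=0,low[1]=?,low[2]=?,low[3]=3,low[4]=0,low[5]=?,low[6]=0,low[7]=1,low[8]=0); scc=(scc[0]=?,scc[1]=?,scc[2]=?,scc[3]=0,scc[4]=?,scc[5]=?,scc[6]=?,scc[7]=?,scc[8]=?)
step 5: low=(low[0]=0,low[1]=?,low[2]=?,low[3]=3,low[4]=0,low[5]=?,low[6]=0,low[7]=0,low[8]=0); scc=(scc[0]=?,scc[1]=?,scc[2]=?,scc[3]=0,scc[4]=?,scc[5]=?,scc[6]=?,scc[7]=?,scc[8]=?)
step 6: low=(low[0]=0,low[1]=?,low[2]=?,low[3]=3,low[4]=0,low[5]=?,low[6]=0,low[7]=0,low[8]=0); scc=(scc[0]=1,scc[1]=?,scc[2]=?,scc[3]=0,scc[4]=1,scc[5]=?,scc[6]=1,scc[7]=1,scc[8]=1)
step 7: low=(low[0]=0,low[1]=6,low[2]=?,low[3]=3,low[4]=0,low[5]=?,low[6]=0,low[7]=0,low[8]=0); scc=(scc[0]=1,scc[1]=2,scc[2]=?,scc[3]=0,scc[4]=1,scc[5]=?,scc[6]=1,scc[7]=1,scc[8]=1)
step 8: low=(low[0]=0,low[1]=6,low[2]=7,low[3]=3,low[4]=0,low[5]=?,low[6]=0,low[7]=0,low[8]=0); scc=(scc[0]=1,scc[1]=2,scc[2]=3,scc[3]=0,scc[4]=1,scc[5]=?,scc[6]=1,scc[7]=1,scc[8]=1)
step 9: low=(low[0]=0,low[1]=6,low[2]=7,low[3]=3,low[4]=0,low[5]=8,low[6]=0,low[7]=0,low[8]=0); scc=(scc[0]=1,scc[1]=2,scc[2]=3,scc[3]=0,scc[4]=1,scc[5]=4,scc[6]=1,scc[7]=1,scc[8]=1)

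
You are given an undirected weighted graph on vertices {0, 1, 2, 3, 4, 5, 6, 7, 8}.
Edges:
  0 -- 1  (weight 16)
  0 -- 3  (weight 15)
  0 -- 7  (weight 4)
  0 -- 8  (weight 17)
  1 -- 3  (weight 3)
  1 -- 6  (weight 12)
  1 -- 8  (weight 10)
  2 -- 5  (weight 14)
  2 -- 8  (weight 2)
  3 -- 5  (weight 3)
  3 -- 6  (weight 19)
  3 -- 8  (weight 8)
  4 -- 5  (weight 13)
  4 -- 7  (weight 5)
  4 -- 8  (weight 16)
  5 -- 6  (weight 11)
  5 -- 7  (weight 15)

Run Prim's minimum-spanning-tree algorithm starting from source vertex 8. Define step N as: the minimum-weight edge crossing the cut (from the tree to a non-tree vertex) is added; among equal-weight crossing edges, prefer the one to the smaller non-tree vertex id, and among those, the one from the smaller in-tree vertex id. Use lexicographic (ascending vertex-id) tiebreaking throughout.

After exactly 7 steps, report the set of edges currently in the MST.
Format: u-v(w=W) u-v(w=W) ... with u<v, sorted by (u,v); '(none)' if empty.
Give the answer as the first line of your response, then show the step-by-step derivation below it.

1-3(w=3) 2-8(w=2) 3-5(w=3) 3-8(w=8) 4-5(w=13) 4-7(w=5) 5-6(w=11)

step 1: add edge 2-8 (w=2); MST = {2-8(w=2)}
step 2: add edge 3-8 (w=8); MST = {2-8(w=2) 3-8(w=8)}
step 3: add edge 1-3 (w=3); MST = {1-3(w=3) 2-8(w=2) 3-8(w=8)}
step 4: add edge 3-5 (w=3); MST = {1-3(w=3) 2-8(w=2) 3-5(w=3) 3-8(w=8)}
step 5: add edge 5-6 (w=11); MST = {1-3(w=3) 2-8(w=2) 3-5(w=3) 3-8(w=8) 5-6(w=11)}
step 6: add edge 4-5 (w=13); MST = {1-3(w=3) 2-8(w=2) 3-5(w=3) 3-8(w=8) 4-5(w=13) 5-6(w=11)}
step 7: add edge 4-7 (w=5); MST = {1-3(w=3) 2-8(w=2) 3-5(w=3) 3-8(w=8) 4-5(w=13) 4-7(w=5) 5-6(w=11)}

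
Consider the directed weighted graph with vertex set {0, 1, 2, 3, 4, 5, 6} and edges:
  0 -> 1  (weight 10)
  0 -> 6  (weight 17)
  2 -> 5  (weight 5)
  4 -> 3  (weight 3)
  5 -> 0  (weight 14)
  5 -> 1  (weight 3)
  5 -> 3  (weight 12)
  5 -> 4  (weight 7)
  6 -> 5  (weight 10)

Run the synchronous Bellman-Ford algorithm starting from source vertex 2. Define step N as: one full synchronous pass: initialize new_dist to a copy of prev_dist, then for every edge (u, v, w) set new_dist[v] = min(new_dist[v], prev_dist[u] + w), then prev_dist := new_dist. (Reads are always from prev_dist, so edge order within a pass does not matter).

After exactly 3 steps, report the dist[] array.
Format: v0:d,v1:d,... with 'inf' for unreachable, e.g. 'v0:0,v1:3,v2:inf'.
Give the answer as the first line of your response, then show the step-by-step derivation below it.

v0:19,v1:8,v2:0,v3:15,v4:12,v5:5,v6:36

step 1: dist = v0:inf,v1:inf,v2:0,v3:inf,v4:inf,v5:5,v6:inf
step 2: dist = v0:19,v1:8,v2:0,v3:17,v4:12,v5:5,v6:inf
step 3: dist = v0:19,v1:8,v2:0,v3:15,v4:12,v5:5,v6:36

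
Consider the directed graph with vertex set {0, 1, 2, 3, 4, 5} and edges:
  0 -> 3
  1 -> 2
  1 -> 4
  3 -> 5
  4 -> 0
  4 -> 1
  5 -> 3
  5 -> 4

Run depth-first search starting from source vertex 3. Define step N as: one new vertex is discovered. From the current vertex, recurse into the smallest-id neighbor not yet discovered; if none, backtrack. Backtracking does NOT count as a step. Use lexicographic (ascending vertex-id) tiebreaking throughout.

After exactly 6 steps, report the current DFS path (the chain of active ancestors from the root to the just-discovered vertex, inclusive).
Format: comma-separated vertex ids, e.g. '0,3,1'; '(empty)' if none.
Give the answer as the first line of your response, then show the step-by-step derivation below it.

3,5,4,1,2

step 1: discover 3; path=3; order=3
step 2: discover 5; path=3>5; order=3,5
step 3: discover 4; path=3>5>4; order=3,5,4
step 4: discover 0; path=3>5>4>0; order=3,5,4,0
step 5: discover 1; path=3>5>4>1; order=3,5,4,0,1
step 6: discover 2; path=3>5>4>1>2; order=3,5,4,0,1,2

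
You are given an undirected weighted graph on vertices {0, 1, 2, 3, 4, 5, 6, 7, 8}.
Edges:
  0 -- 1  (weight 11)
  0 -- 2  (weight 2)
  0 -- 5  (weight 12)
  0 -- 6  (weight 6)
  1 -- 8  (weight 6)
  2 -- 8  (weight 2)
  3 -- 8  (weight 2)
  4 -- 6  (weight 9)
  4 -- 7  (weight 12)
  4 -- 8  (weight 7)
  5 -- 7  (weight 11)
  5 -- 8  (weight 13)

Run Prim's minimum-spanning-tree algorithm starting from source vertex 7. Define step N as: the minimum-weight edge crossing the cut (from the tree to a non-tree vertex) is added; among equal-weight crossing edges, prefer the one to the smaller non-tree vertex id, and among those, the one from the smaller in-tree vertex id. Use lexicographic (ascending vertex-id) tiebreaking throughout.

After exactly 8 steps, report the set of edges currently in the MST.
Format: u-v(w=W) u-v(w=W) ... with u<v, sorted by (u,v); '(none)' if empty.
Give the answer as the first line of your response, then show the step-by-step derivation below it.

0-2(w=2) 0-5(w=12) 0-6(w=6) 1-8(w=6) 2-8(w=2) 3-8(w=2) 4-8(w=7) 5-7(w=11)

step 1: add edge 5-7 (w=11); MST = {5-7(w=11)}
step 2: add edge 0-5 (w=12); MST = {0-5(w=12) 5-7(w=11)}
step 3: add edge 0-2 (w=2); MST = {0-2(w=2) 0-5(w=12) 5-7(w=11)}
step 4: add edge 2-8 (w=2); MST = {0-2(w=2) 0-5(w=12) 2-8(w=2) 5-7(w=11)}
step 5: add edge 3-8 (w=2); MST = {0-2(w=2) 0-5(w=12) 2-8(w=2) 3-8(w=2) 5-7(w=11)}
step 6: add edge 1-8 (w=6); MST = {0-2(w=2) 0-5(w=12) 1-8(w=6) 2-8(w=2) 3-8(w=2) 5-7(w=11)}
step 7: add edge 0-6 (w=6); MST = {0-2(w=2) 0-5(w=12) 0-6(w=6) 1-8(w=6) 2-8(w=2) 3-8(w=2) 5-7(w=11)}
step 8: add edge 4-8 (w=7); MST = {0-2(w=2) 0-5(w=12) 0-6(w=6) 1-8(w=6) 2-8(w=2) 3-8(w=2) 4-8(w=7) 5-7(w=11)}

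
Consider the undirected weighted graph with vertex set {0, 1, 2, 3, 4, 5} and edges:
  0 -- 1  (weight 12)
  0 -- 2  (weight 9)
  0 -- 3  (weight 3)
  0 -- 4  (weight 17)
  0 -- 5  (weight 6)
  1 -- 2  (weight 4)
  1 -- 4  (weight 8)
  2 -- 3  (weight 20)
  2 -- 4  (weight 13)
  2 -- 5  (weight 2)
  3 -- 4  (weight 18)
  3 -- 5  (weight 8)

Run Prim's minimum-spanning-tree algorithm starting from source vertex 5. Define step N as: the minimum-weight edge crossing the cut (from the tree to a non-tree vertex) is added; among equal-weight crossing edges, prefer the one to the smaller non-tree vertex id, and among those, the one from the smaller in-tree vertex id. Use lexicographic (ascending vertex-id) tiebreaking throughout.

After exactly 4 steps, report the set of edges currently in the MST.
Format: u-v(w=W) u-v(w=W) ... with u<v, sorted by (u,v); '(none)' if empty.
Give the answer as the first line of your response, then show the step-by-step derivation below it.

0-3(w=3) 0-5(w=6) 1-2(w=4) 2-5(w=2)

step 1: add edge 2-5 (w=2); MST = {2-5(w=2)}
step 2: add edge 1-2 (w=4); MST = {1-2(w=4) 2-5(w=2)}
step 3: add edge 0-5 (w=6); MST = {0-5(w=6) 1-2(w=4) 2-5(w=2)}
step 4: add edge 0-3 (w=3); MST = {0-3(w=3) 0-5(w=6) 1-2(w=4) 2-5(w=2)}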